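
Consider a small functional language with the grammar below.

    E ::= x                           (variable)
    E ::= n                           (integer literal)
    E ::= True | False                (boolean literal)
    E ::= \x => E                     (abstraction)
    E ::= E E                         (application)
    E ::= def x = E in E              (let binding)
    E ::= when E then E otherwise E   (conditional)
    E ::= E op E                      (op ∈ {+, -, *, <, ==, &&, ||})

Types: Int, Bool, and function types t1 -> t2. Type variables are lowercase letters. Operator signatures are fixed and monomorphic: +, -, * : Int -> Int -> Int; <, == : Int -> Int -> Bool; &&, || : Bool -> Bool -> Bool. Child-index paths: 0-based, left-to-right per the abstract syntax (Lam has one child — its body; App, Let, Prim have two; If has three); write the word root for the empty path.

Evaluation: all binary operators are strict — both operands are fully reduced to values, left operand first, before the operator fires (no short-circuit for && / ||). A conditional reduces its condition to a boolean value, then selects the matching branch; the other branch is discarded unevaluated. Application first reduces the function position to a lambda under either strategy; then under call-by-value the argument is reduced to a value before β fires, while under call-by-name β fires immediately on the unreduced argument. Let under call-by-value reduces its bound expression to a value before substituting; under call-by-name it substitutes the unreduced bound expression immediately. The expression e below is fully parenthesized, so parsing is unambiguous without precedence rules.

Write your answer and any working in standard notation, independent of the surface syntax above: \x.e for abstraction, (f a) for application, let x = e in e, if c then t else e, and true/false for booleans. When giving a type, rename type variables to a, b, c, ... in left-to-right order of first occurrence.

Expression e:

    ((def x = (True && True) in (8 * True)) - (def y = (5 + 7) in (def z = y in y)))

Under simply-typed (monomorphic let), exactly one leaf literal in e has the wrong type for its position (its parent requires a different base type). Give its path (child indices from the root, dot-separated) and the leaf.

Answer: 0.1.1 : true

Trace:
  unify Bool ~ Bool
  unify Bool ~ Bool
let x : Bool
  unify Int ~ Int
  unify Bool ~ Int
  FAIL: mismatch Bool ~ Int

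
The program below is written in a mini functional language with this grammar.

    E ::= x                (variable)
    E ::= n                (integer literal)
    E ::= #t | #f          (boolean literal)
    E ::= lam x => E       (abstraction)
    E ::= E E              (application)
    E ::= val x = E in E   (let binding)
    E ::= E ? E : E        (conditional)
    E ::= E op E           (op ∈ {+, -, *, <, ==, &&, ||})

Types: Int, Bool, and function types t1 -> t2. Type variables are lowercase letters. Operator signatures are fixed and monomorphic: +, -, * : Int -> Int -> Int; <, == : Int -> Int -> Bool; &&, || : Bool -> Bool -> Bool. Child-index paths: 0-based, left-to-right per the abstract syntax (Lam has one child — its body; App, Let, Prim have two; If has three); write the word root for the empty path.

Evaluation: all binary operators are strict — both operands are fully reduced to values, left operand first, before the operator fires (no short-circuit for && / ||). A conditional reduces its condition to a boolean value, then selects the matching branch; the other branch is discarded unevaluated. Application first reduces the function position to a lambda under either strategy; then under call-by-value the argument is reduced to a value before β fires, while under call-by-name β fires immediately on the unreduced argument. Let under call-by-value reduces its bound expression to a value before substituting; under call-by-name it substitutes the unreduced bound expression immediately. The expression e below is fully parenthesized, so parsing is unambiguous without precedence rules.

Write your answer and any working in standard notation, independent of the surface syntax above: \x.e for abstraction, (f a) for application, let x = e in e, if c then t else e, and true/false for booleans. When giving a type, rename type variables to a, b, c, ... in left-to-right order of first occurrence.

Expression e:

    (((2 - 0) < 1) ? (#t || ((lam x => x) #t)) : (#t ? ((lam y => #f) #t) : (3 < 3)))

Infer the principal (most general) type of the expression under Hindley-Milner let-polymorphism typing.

Trace:
  unify Int ~ Int
  unify Int ~ Int
  unify Int ~ Int
  unify Int ~ Int
  unify Bool ~ Bool
  unify Bool ~ Bool
x : a
\x._ : a -> a
  unify a -> a ~ Bool -> b
  unify a ~ Bool
  unify Bool ~ b
_ _ : Bool
  unify Bool ~ Bool
  unify Bool ~ Bool
\y._ : c -> Bool
  unify c -> Bool ~ Bool -> d
  unify c ~ Bool
  unify Bool ~ d
_ _ : Bool
  unify Int ~ Int
  unify Int ~ Int
  unify Bool ~ Bool
  unify Bool ~ Bool

Answer: Bool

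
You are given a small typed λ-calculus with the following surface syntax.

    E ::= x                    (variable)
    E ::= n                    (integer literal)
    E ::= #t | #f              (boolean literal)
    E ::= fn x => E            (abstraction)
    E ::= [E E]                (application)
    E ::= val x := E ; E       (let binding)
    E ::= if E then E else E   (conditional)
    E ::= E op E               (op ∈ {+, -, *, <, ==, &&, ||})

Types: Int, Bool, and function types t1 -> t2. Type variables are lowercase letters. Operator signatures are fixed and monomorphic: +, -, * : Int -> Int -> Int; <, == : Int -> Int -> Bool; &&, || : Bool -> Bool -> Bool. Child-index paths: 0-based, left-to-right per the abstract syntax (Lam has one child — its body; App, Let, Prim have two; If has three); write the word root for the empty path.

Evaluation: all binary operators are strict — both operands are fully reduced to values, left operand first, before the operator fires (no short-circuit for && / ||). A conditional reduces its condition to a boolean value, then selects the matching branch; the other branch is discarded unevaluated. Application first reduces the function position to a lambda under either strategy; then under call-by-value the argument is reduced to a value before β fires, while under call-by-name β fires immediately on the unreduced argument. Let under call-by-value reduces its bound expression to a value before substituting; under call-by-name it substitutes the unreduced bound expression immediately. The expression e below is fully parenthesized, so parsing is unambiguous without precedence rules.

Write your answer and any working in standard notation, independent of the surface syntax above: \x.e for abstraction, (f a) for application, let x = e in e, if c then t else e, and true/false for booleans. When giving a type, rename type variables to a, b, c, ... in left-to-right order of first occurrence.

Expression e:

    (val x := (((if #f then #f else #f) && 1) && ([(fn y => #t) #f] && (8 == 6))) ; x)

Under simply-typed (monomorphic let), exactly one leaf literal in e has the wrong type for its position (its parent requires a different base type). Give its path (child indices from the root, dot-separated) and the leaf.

Working:
  unify Bool ~ Bool
  unify Bool ~ Bool
  unify Bool ~ Bool
  unify Int ~ Bool
  FAIL: mismatch Int ~ Bool

Answer: 0.0.1 : 1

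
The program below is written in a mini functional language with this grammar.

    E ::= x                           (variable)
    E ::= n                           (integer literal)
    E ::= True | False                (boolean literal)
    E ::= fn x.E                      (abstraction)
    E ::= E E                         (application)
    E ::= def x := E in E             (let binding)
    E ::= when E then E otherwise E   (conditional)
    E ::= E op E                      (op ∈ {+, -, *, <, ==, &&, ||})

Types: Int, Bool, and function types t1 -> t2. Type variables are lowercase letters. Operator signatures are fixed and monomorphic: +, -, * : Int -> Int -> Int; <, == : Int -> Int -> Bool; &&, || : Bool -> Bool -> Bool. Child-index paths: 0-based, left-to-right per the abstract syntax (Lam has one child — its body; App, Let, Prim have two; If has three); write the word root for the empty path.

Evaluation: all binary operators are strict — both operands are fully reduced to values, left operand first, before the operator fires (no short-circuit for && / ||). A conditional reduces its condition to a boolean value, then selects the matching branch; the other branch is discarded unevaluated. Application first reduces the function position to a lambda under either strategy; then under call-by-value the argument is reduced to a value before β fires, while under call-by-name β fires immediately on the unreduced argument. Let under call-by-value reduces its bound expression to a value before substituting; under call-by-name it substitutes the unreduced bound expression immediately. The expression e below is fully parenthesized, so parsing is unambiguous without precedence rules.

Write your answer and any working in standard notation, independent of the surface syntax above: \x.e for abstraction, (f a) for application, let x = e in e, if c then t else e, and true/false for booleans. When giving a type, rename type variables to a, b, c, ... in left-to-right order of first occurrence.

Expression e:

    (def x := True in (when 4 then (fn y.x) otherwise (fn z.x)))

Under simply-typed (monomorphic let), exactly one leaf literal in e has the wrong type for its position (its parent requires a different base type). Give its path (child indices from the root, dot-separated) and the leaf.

Trace:
let x : Bool
  unify Int ~ Bool
  FAIL: mismatch Int ~ Bool

Answer: 1.0 : 4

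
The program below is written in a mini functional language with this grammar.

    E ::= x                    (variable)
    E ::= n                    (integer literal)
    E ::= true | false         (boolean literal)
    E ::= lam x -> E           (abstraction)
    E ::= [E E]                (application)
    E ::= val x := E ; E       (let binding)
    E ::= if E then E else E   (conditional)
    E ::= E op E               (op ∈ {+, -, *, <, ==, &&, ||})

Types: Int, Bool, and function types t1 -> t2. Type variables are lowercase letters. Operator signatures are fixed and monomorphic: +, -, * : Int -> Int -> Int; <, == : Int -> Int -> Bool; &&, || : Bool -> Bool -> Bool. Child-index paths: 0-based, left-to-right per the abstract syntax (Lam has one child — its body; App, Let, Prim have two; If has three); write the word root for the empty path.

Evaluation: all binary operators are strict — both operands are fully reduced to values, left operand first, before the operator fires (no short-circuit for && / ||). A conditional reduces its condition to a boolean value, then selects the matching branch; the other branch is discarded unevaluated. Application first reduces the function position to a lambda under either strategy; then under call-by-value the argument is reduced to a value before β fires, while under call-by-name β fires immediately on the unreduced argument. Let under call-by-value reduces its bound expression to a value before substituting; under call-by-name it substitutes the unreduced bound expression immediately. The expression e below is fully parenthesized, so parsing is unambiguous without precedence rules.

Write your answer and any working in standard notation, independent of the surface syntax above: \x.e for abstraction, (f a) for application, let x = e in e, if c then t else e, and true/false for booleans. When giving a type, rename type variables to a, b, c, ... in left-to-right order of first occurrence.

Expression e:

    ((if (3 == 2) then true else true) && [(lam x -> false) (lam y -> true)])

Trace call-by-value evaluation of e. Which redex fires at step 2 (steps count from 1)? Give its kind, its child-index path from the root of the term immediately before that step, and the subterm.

Answer: if at 0 : (if false then true else true)

Derivation:
step 0: ((if (3 == 2) then true else true) && ((\x.false) (\y.true)))
step 1: [delta@0.0] ((if false then true else true) && ((\x.false) (\y.true)))
step 2: [if@0] (true && ((\x.false) (\y.true)))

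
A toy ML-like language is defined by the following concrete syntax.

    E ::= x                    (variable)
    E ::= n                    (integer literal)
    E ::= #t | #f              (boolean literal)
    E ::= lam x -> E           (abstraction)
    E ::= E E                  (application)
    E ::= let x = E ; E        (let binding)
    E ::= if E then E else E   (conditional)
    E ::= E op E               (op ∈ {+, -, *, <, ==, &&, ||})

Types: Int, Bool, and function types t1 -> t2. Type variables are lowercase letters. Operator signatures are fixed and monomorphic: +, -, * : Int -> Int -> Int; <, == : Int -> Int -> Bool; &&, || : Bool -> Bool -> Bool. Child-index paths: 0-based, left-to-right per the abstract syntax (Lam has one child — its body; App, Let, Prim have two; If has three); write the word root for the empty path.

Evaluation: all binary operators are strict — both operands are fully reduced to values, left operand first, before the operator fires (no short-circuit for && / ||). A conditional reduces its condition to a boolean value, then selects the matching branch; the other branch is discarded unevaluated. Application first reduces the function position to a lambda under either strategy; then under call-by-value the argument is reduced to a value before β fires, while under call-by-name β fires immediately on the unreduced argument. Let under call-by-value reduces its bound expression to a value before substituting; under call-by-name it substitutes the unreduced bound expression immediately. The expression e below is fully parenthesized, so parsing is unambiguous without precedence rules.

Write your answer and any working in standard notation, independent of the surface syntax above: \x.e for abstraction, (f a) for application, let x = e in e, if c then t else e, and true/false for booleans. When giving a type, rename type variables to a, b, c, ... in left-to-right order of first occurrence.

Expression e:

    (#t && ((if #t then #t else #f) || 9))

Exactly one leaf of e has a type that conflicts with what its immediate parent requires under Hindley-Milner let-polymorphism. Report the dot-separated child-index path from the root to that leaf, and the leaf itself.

Working:
  unify Bool ~ Bool
  unify Bool ~ Bool
  unify Bool ~ Bool
  unify Bool ~ Bool
  unify Int ~ Bool
  FAIL: mismatch Int ~ Bool

Answer: 1.1 : 9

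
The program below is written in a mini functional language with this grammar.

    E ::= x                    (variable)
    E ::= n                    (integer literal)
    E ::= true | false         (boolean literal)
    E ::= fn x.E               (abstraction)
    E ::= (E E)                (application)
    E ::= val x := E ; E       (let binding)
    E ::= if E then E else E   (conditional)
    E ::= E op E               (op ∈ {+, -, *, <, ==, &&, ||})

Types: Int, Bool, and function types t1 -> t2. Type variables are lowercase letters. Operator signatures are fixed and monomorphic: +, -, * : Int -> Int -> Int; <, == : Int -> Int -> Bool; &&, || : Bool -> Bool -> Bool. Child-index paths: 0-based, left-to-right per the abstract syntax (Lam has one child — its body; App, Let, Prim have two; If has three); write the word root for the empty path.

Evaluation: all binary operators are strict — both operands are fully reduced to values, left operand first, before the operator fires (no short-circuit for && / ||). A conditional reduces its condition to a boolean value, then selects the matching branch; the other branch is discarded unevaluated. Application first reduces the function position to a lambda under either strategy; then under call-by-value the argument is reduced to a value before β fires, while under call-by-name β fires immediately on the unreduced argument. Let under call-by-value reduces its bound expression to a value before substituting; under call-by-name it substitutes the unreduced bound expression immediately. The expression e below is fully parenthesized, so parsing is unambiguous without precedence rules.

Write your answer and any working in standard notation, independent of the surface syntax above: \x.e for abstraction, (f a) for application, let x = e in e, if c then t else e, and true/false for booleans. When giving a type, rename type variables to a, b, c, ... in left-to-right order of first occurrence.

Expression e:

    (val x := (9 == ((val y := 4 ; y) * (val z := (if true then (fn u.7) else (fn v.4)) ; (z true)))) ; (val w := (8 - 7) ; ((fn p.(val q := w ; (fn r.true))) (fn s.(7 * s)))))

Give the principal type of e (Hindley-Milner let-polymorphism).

Working:
  unify Int ~ Int
let y : Int
y : Int
  unify Int ~ Int
  unify Bool ~ Bool
\u._ : a -> Int
\v._ : b -> Int
  unify a -> Int ~ b -> Int
  unify a ~ b
  unify Int ~ Int
let z : forall. b -> Int
z : c -> Int
  unify c -> Int ~ Bool -> d
  unify c ~ Bool
  unify Int ~ d
_ _ : Int
  unify Int ~ Int
  unify Int ~ Int
let x : Bool
  unify Int ~ Int
  unify Int ~ Int
let w : Int
w : Int
let q : Int
\r._ : f -> Bool
\p._ : e -> f -> Bool
  unify Int ~ Int
s : g
  unify g ~ Int
\s._ : Int -> Int
  unify e -> f -> Bool ~ (Int -> Int) -> h
  unify e ~ Int -> Int
  unify f -> Bool ~ h
_ _ : f -> Bool

Answer: a -> Bool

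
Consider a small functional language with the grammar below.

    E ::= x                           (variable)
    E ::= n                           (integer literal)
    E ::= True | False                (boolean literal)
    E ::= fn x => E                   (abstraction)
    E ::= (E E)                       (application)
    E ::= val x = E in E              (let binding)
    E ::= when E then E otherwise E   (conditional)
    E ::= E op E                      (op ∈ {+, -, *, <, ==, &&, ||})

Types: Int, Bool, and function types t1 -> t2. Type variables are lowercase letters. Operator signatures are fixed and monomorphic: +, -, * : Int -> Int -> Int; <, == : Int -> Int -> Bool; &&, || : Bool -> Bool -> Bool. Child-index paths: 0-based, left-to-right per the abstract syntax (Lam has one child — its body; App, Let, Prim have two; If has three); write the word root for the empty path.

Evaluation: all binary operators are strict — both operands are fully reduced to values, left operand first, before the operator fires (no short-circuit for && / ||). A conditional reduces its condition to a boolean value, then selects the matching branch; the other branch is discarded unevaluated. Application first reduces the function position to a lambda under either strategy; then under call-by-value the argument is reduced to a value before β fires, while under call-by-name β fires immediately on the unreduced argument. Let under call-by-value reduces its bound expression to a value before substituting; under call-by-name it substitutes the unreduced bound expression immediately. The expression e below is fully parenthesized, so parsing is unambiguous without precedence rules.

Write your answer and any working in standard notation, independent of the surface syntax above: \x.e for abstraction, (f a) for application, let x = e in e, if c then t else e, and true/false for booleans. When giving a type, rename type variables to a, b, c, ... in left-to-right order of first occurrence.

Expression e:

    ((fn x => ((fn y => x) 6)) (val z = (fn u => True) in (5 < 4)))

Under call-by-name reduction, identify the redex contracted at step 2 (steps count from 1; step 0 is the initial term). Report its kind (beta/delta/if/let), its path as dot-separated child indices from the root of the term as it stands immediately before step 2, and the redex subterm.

Trace:
step 0: ((\x.((\y.x) 6)) (let z = (\u.true) in (5 < 4)))
step 1: [beta@root] ((\y.(let z = (\u.true) in (5 < 4))) 6)
step 2: [beta@root] (let z = (\u.true) in (5 < 4))

Answer: beta at root : ((\y.(let z = (\u.true) in (5 < 4))) 6)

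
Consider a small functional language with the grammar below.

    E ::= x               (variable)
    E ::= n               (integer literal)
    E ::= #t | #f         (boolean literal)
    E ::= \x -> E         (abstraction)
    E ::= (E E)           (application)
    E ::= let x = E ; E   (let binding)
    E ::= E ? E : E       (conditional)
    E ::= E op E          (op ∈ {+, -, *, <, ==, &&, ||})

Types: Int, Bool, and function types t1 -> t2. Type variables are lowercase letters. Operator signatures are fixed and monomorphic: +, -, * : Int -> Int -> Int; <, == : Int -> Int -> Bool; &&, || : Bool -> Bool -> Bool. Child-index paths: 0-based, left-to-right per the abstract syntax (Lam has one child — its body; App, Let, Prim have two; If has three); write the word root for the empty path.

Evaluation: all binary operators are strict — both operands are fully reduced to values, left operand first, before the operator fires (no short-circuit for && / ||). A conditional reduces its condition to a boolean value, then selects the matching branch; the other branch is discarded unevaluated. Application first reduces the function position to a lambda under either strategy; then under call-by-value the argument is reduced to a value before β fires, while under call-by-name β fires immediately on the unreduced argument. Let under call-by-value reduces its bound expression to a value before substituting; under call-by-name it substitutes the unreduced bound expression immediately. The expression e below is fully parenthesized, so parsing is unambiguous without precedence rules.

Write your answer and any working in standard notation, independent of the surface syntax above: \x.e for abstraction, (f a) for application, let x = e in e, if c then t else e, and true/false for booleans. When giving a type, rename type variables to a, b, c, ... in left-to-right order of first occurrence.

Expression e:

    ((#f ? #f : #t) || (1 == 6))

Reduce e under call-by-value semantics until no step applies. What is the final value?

Answer: true

Working:
step 0: ((if false then false else true) || (1 == 6))
step 1: [if@0] (true || (1 == 6))
step 2: [delta@1] (true || false)
step 3: [delta@root] true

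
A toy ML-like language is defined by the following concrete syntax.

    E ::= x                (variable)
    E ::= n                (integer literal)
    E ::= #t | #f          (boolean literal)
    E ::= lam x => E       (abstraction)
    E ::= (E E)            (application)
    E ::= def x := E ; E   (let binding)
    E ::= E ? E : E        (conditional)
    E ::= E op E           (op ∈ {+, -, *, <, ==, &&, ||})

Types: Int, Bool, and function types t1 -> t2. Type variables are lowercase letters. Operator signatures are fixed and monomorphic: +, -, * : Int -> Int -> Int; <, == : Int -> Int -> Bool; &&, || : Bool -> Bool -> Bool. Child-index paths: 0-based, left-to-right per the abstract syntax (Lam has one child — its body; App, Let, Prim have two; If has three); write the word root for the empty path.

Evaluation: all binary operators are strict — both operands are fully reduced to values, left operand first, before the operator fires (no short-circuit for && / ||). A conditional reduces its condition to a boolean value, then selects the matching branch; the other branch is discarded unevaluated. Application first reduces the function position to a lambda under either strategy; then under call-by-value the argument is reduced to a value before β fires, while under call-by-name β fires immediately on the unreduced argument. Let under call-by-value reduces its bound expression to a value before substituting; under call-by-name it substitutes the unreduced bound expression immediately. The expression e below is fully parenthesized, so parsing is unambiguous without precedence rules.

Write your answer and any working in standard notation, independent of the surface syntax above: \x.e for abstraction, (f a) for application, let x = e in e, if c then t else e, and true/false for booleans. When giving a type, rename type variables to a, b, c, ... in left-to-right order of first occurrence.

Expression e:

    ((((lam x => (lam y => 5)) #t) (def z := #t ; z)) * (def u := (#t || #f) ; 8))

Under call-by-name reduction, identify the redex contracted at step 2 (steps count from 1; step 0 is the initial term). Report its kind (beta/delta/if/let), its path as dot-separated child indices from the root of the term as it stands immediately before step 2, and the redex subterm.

Answer: beta at 0 : ((\y.5) (let z = true in z))

Working:
step 0: ((((\x.(\y.5)) true) (let z = true in z)) * (let u = (true || false) in 8))
step 1: [beta@0.0] (((\y.5) (let z = true in z)) * (let u = (true || false) in 8))
step 2: [beta@0] (5 * (let u = (true || false) in 8))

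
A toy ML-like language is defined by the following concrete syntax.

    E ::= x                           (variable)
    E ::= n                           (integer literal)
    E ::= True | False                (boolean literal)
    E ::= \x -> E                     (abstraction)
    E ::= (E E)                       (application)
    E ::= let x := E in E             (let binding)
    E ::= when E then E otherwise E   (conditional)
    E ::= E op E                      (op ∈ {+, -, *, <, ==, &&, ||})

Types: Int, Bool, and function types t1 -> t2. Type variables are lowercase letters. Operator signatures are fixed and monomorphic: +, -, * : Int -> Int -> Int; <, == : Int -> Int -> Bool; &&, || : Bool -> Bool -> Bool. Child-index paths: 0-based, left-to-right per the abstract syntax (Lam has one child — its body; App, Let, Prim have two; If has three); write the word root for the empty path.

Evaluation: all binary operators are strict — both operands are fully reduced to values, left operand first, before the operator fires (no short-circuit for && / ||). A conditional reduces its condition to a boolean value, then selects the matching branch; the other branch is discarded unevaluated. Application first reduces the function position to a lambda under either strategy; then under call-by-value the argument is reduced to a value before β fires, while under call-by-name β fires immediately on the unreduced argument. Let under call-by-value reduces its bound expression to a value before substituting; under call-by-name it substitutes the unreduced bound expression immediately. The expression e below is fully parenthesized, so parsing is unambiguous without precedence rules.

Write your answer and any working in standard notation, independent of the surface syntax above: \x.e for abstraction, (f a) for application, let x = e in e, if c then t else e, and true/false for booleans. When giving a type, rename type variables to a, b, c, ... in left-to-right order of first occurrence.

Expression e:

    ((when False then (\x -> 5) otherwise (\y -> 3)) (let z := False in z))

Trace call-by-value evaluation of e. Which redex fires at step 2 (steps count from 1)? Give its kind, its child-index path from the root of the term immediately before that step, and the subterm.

Answer: let at 1 : (let z = false in z)

Working:
step 0: ((if false then (\x.5) else (\y.3)) (let z = false in z))
step 1: [if@0] ((\y.3) (let z = false in z))
step 2: [let@1] ((\y.3) false)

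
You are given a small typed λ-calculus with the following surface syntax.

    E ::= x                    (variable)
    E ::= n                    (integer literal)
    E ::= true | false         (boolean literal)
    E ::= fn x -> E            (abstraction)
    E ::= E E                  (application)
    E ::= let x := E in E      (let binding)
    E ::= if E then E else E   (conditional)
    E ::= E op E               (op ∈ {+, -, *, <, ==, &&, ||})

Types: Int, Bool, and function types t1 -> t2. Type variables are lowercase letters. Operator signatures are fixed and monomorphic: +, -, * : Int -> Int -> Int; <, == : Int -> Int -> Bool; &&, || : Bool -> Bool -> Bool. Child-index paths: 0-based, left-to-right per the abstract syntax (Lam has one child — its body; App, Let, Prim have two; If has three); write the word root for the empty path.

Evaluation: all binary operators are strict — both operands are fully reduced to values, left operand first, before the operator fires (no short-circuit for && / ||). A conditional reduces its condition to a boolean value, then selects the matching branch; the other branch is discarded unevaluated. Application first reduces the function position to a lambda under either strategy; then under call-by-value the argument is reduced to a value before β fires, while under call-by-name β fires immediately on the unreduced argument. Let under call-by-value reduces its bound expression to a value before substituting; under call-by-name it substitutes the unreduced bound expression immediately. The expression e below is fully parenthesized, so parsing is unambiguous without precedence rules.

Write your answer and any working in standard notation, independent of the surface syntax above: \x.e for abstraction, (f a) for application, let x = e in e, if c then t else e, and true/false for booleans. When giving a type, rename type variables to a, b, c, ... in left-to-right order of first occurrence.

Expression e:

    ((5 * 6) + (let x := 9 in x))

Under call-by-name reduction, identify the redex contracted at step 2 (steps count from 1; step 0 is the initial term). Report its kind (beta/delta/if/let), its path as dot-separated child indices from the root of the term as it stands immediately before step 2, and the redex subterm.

Trace:
step 0: ((5 * 6) + (let x = 9 in x))
step 1: [delta@0] (30 + (let x = 9 in x))
step 2: [let@1] (30 + 9)

Answer: let at 1 : (let x = 9 in x)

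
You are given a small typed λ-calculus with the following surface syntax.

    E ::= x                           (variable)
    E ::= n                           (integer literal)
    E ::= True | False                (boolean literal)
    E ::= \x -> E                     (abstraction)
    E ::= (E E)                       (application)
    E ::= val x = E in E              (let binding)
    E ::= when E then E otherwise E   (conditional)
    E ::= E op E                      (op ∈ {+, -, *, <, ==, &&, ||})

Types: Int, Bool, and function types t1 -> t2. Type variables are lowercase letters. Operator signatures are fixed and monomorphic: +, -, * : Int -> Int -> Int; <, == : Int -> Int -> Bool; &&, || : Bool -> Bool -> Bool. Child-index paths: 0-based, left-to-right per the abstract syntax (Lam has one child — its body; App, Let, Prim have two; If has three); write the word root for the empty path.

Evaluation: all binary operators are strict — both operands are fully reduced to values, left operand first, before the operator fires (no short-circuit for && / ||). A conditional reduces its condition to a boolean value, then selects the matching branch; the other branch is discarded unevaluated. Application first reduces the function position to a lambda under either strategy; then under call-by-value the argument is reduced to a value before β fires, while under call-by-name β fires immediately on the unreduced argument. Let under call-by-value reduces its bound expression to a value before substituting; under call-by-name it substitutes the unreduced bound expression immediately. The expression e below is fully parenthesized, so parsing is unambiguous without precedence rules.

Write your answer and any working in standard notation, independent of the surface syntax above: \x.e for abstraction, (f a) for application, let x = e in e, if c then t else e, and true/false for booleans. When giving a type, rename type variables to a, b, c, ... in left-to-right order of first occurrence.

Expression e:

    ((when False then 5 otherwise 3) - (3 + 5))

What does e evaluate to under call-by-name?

Answer: -5

Working:
step 0: ((if false then 5 else 3) - (3 + 5))
step 1: [if@0] (3 - (3 + 5))
step 2: [delta@1] (3 - 8)
step 3: [delta@root] -5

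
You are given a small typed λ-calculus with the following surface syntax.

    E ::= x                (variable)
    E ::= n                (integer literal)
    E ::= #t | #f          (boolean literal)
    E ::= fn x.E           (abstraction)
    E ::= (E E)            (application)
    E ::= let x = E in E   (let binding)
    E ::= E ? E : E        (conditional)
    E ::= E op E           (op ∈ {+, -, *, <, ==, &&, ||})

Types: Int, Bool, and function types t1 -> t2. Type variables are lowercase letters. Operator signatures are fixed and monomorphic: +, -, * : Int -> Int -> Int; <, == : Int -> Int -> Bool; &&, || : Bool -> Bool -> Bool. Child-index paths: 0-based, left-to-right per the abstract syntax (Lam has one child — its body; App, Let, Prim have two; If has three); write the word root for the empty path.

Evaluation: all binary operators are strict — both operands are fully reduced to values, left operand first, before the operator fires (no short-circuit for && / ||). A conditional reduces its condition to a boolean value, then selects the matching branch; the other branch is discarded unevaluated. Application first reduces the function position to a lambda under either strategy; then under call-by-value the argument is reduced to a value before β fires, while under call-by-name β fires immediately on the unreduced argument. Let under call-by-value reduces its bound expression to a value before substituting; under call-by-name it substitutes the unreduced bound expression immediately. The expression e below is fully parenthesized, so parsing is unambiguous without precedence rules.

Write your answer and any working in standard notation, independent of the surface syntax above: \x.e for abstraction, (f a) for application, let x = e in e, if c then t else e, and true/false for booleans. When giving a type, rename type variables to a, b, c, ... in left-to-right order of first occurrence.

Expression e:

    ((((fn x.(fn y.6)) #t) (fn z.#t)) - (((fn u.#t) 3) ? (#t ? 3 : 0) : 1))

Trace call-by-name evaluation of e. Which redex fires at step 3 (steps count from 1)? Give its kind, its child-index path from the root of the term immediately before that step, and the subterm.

Answer: beta at 1.0 : ((\u.true) 3)

Working:
step 0: ((((\x.(\y.6)) true) (\z.true)) - (if ((\u.true) 3) then (if true then 3 else 0) else 1))
step 1: [beta@0.0] (((\y.6) (\z.true)) - (if ((\u.true) 3) then (if true then 3 else 0) else 1))
step 2: [beta@0] (6 - (if ((\u.true) 3) then (if true then 3 else 0) else 1))
step 3: [beta@1.0] (6 - (if true then (if true then 3 else 0) else 1))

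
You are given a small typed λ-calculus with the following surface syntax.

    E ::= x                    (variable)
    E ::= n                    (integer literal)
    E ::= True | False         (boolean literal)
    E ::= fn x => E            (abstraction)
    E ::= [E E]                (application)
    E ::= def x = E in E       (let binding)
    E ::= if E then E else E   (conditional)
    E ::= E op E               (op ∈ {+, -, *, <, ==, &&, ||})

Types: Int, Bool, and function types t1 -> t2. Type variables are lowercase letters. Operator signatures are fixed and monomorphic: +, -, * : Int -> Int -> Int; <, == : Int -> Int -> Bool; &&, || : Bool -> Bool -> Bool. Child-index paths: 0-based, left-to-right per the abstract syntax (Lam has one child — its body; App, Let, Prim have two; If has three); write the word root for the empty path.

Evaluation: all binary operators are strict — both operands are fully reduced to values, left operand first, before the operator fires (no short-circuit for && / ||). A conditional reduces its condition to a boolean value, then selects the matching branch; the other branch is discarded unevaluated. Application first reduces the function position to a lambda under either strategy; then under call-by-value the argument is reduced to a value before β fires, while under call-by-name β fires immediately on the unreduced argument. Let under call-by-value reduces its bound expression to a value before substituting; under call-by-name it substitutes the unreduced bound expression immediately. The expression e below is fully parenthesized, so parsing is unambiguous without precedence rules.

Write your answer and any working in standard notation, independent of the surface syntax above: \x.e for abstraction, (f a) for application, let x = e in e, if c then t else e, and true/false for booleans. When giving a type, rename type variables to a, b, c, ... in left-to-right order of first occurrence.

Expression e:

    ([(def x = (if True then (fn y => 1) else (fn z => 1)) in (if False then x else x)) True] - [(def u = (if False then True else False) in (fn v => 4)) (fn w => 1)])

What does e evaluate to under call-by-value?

Answer: -3

Working:
step 0: (((let x = (if true then (\y.1) else (\z.1)) in (if false then x else x)) true) - ((let u = (if false then true else false) in (\v.4)) (\w.1)))
step 1: [if@0.0.0] (((let x = (\y.1) in (if false then x else x)) true) - ((let u = (if false then true else false) in (\v.4)) (\w.1)))
step 2: [let@0.0] (((if false then (\y.1) else (\y.1)) true) - ((let u = (if false then true else false) in (\v.4)) (\w.1)))
step 3: [if@0.0] (((\y.1) true) - ((let u = (if false then true else false) in (\v.4)) (\w.1)))
step 4: [beta@0] (1 - ((let u = (if false then true else false) in (\v.4)) (\w.1)))
step 5: [if@1.0.0] (1 - ((let u = false in (\v.4)) (\w.1)))
step 6: [let@1.0] (1 - ((\v.4) (\w.1)))
step 7: [beta@1] (1 - 4)
step 8: [delta@root] -3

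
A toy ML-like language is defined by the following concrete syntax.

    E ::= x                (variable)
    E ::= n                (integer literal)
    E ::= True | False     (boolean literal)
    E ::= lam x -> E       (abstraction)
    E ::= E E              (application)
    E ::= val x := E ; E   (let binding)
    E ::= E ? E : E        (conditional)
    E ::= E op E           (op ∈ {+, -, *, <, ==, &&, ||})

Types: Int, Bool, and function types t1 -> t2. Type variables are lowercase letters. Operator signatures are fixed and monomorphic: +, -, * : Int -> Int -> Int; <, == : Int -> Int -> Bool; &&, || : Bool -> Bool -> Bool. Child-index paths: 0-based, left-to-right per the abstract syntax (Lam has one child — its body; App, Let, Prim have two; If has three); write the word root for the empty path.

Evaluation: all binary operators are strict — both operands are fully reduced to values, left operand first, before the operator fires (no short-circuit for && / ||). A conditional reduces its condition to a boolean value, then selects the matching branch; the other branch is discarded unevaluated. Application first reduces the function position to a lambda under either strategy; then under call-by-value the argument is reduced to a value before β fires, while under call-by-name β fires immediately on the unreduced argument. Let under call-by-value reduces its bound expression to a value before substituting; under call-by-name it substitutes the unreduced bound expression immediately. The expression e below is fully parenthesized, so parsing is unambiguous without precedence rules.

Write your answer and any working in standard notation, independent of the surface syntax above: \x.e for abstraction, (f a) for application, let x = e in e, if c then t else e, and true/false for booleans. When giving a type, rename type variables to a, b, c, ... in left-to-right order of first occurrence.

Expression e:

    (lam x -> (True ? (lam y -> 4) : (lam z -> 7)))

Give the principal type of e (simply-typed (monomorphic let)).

Answer: a -> b -> Int

Working:
  unify Bool ~ Bool
\y._ : b -> Int
\z._ : c -> Int
  unify b -> Int ~ c -> Int
  unify b ~ c
  unify Int ~ Int
\x._ : a -> c -> Int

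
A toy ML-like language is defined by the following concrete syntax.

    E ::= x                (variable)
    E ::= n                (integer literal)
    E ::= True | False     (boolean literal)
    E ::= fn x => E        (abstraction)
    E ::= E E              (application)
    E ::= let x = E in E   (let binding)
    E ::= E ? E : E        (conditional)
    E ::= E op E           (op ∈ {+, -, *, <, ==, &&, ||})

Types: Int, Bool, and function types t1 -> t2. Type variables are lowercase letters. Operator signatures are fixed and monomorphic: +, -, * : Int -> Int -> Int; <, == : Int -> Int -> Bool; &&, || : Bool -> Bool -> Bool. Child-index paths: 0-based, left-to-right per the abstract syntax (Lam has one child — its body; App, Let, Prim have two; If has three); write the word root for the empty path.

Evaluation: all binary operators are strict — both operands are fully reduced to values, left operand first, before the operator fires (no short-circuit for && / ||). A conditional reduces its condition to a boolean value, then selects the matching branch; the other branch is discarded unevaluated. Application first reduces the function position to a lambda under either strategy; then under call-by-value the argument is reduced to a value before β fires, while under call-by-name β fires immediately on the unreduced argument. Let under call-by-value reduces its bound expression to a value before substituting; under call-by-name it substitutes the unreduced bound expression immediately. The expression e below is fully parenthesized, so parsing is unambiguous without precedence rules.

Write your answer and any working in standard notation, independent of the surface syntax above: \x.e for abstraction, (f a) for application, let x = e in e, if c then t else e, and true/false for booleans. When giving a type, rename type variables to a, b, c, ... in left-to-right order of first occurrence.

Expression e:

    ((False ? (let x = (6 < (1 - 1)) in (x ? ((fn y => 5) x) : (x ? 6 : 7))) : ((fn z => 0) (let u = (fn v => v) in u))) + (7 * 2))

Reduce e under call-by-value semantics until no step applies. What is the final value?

Answer: 14

Derivation:
step 0: ((if false then (let x = (6 < (1 - 1)) in (if x then ((\y.5) x) else (if x then 6 else 7))) else ((\z.0) (let u = (\v.v) in u))) + (7 * 2))
step 1: [if@0] (((\z.0) (let u = (\v.v) in u)) + (7 * 2))
step 2: [let@0.1] (((\z.0) (\v.v)) + (7 * 2))
step 3: [beta@0] (0 + (7 * 2))
step 4: [delta@1] (0 + 14)
step 5: [delta@root] 14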